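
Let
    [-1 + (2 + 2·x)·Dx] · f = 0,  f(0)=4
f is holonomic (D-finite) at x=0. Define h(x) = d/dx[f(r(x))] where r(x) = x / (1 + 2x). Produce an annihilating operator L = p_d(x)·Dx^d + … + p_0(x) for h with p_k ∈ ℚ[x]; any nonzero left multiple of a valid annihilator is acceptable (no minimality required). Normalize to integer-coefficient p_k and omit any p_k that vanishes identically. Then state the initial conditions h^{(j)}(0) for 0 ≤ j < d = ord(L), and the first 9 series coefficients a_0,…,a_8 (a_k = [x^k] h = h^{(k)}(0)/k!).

L = (-9 - 24·x) + (-2 - 10·x - 12·x^2)·Dx  (order 1).
h: a_k = 2, -9, 123/4, -757/8, 17715/64, -100935/128, 1134735/512, -6340365/1024, 283019715/16384, …
ICs: h(0) = 2.

f: a_k = 4, 2, -1/2, 1/4, -5/32, 7/64, -21/256, 33/512, -429/8192, …
Change of var in L_f (x↦r) gives L₀.
Differentiate: ansatz ord ≤ ord L₀ ⇒ L.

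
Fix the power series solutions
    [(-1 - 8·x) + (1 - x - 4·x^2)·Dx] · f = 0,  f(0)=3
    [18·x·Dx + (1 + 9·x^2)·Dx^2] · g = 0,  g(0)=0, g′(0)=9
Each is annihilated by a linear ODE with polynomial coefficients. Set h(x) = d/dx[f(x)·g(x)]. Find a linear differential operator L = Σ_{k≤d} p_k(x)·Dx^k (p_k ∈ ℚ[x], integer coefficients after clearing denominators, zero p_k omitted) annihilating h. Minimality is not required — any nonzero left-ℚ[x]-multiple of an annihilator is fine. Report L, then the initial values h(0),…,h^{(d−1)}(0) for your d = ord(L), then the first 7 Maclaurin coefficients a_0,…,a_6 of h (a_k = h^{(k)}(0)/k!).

f: a_k = 3, 3, 15, 27, 87, 195, 543, …
g: a_k = 0, 9, 0, -27, 0, 729/5, 0, …
Sym-product of L_f,L_g gives L₀ (≤ ord 2).
h=h₀': d/dx-closure on L₀ ⇒ L.
L = (6 + 5022·x^2 + 7776·x^3 + 46656·x^4) + (21 + 186·x + 297·x^2 + 1710·x^3 + 7776·x^4 + 31104·x^5)·Dx + (-4 - 5·x - 119·x^2 + 99·x^3 - 315·x^4 + 1296·x^5 + 3888·x^6)·Dx^2  (order 2).
h: a_k = 27, 54, 162, 648, 4077, 43902/5, 13392, …
ICs: h(0) = 27, h′(0) = 54.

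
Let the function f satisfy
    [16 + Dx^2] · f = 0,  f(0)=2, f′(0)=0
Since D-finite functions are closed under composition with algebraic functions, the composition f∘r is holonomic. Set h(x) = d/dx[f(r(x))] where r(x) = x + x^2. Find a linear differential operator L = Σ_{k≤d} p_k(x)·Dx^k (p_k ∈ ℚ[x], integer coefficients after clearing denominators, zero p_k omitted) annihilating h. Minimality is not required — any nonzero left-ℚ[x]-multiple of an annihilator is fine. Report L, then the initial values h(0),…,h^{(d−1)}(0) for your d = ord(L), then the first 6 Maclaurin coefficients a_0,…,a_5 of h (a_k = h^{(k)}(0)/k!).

L = (28 + 128·x + 384·x^2 + 512·x^3 + 256·x^4) + (-6 - 12·x)·Dx + (1 + 4·x + 4·x^2)·Dx^2  (order 2).
h: a_k = 0, -32, -96, 64/3, 1280/3, 10496/15, …
ICs: h(0) = 0, h′(0) = -32.

f: a_k = 2, 0, -16, 0, 64/3, 0, …
L₀ from L_f via x↦r, Dx↦r'^{-1}Dx.
h₀' ⇒ L via d/dx closure of L₀.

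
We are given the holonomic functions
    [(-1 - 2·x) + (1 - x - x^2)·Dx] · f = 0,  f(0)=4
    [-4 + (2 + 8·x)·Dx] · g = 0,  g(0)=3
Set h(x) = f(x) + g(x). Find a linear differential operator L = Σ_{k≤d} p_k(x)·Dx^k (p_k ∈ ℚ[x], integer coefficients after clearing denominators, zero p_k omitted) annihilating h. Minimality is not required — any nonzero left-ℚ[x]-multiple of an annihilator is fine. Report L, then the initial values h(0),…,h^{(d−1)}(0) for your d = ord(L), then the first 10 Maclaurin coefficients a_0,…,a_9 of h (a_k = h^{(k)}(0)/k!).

f: a_k = 4, 4, 8, 12, 20, 32, 52, 84, 136, 220, …
g: a_k = 3, 6, -6, 12, -30, 84, -252, 792, -2574, 8580, …
f+g: L₀ = lclm(L_f,L_g), ord ≤ 1+1.
L = (-12 - 48·x - 48·x^2 - 40·x^3) + (8 + 30·x + 114·x^2 + 152·x^3 + 100·x^4)·Dx + (1 - 5·x - 39·x^2 + 6·x^3 + 82·x^4 + 40·x^5)·Dx^2  (order 2).
h: a_k = 7, 10, 2, 24, -10, 116, -200, 876, -2438, 8800, …
ICs: h(0) = 7, h′(0) = 10.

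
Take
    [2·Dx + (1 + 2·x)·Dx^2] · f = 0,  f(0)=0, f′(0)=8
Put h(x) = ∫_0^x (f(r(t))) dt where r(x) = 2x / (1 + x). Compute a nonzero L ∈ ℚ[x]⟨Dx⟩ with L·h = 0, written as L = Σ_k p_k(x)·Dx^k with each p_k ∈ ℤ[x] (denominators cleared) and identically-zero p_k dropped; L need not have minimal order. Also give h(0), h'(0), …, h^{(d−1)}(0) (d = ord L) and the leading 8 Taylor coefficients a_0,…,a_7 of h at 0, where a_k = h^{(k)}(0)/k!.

f: a_k = 0, 8, -8, 32/3, -16, 128/5, -128/3, 512/7, …
L₀ from L_f via x↦r, Dx↦r'^{-1}Dx.
h=∫₀ˣh₀: take L = L₀·Dx.
L = (6 + 10·x)·Dx^2 + (1 + 6·x + 5·x^2)·Dx^3  (order 3).
h: a_k = 0, 0, 8, -16, 124/3, -624/5, 6248/15, -1488, …
ICs: h(0) = 0, h′(0) = 0, h′′(0) = 16.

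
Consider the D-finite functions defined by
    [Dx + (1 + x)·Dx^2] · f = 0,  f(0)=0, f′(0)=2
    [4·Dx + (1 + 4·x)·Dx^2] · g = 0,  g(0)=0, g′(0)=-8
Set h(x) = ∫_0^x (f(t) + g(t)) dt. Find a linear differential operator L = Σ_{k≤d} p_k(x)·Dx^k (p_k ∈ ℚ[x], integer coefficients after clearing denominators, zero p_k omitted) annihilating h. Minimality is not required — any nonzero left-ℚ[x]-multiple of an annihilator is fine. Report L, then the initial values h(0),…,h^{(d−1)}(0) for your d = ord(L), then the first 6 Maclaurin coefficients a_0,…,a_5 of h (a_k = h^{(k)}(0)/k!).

L = 8·Dx^2 + (10 + 16·x)·Dx^3 + (1 + 5·x + 4·x^2)·Dx^4  (order 4).
h: a_k = 0, 0, -3, 5, -21/2, 51/2, …
ICs: h(0) = 0, h′(0) = 0, h′′(0) = -6, h′′′(0) = 30.

f: a_k = 0, 2, -1, 2/3, -1/2, 2/5, …
g: a_k = 0, -8, 16, -128/3, 128, -2048/5, …
L₀ := lclm(L_f,L_g); ord L₀ ≤ 2+2.
h=∫₀ˣh₀: take L = L₀·Dx.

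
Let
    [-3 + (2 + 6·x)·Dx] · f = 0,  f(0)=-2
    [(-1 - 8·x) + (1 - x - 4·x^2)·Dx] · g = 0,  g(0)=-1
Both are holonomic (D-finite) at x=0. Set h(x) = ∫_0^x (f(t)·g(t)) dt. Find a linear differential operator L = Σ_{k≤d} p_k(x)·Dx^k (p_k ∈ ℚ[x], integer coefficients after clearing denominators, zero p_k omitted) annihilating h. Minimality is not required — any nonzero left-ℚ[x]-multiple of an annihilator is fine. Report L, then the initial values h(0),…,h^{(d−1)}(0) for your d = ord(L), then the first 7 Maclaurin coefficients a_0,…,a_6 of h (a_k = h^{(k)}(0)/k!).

L = (5 + 19·x + 36·x^2)·Dx + (-2 - 4·x + 14·x^2 + 24·x^3)·Dx^2  (order 2).
h: a_k = 0, 2, 5/2, 43/12, 273/32, 4531/320, 28235/768, …
ICs: h(0) = 0, h′(0) = 2.

f: a_k = -2, -3, 9/4, -27/8, 405/64, -1701/128, 15309/512, …
g: a_k = -1, -1, -5, -9, -29, -65, -181, …
f·g: L₀ = L_f ⊗_s L_g, ord ≤ 1·1.
∫: right-multiply L₀ by Dx.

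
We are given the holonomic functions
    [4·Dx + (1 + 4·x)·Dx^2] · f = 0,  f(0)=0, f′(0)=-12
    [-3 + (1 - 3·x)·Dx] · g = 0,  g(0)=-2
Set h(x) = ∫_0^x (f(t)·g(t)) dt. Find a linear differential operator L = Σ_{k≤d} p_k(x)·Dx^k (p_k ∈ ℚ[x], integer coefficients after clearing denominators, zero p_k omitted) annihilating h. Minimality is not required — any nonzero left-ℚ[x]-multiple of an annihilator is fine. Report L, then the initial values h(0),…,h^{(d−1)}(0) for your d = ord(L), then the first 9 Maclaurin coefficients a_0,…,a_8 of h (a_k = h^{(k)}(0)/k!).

f: a_k = 0, -12, 24, -64, 192, -3072/5, 2048, -49152/7, 24576, …
g: a_k = -2, -6, -18, -54, -162, -486, -1458, -4374, -13122, …
h₀=f·g: eliminate ⇒ L₀, order ≤ 2·1.
Integrate: L := L₀·Dx.
L = 12·Dx + (2 + 36·x)·Dx^2 + (-1 - x + 12·x^2)·Dx^3  (order 3).
h: a_k = 0, 0, 12, 8, 50, 216/5, 1564/5, 1096/5, 81579/35, …
ICs: h(0) = 0, h′(0) = 0, h′′(0) = 24.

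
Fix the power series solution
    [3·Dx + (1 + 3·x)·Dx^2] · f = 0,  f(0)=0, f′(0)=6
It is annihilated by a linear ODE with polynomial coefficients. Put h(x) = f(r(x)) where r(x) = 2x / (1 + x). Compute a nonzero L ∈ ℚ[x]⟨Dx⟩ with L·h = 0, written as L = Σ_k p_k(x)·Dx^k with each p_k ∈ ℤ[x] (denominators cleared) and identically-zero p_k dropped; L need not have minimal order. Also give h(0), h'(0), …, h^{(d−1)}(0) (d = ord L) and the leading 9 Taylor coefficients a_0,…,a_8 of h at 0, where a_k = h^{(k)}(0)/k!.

L = (8 + 14·x)·Dx + (1 + 8·x + 7·x^2)·Dx^2  (order 2).
h: a_k = 0, 12, -48, 228, -1200, 33612/5, -39216, 1647084/7, -1441200, …
ICs: h(0) = 0, h′(0) = 12.

f: a_k = 0, 6, -9, 18, -81/2, 486/5, -243, 4374/7, -6561/4, …
f∘r: x↦r, Dx↦Dx/r' in L_f ⇒ L₀.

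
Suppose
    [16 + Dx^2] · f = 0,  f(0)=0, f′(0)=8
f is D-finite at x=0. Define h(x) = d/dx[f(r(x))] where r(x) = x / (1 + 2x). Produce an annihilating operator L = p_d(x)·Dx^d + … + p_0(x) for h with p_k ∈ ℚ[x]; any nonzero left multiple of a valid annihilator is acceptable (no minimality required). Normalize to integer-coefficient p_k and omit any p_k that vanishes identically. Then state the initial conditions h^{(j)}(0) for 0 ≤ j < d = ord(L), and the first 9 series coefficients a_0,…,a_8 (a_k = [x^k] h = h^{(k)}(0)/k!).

L = (40 + 96·x + 96·x^2) + (12 + 72·x + 144·x^2 + 96·x^3)·Dx + (1 + 8·x + 24·x^2 + 32·x^3 + 16·x^4)·Dx^2  (order 2).
h: a_k = 8, -32, 32, 256, -5504/3, 7680, -1131008/45, 3104768/45, -50444288/315, …
ICs: h(0) = 8, h′(0) = -32.

f: a_k = 0, 8, 0, -64/3, 0, 256/15, 0, -2048/315, 0, …
f∘r: x↦r, Dx↦Dx/r' in L_f ⇒ L₀.
Derive L from L₀ (diff closure).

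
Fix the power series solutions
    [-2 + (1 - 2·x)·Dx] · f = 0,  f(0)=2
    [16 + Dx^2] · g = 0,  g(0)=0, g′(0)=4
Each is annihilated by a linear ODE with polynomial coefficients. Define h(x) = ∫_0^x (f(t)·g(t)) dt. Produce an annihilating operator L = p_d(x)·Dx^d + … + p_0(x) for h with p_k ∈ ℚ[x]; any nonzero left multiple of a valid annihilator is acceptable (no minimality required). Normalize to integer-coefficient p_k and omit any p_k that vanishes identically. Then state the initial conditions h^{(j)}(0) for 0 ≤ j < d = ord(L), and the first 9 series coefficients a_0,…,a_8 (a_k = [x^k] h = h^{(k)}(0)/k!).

L = (-16 + 32·x)·Dx + 4·Dx^2 + (-1 + 2·x)·Dx^3  (order 3).
h: a_k = 0, 0, 4, 16/3, 8/3, 64/15, 448/45, 256/15, 9152/315, …
ICs: h(0) = 0, h′(0) = 0, h′′(0) = 8.

f: a_k = 2, 4, 8, 16, 32, 64, 128, 256, 512, …
g: a_k = 0, 4, 0, -32/3, 0, 128/15, 0, -1024/315, 0, …
L₀ := L_f ⊗_s L_g (sym. prod.), ord ≤ 2.
∫: right-multiply L₀ by Dx.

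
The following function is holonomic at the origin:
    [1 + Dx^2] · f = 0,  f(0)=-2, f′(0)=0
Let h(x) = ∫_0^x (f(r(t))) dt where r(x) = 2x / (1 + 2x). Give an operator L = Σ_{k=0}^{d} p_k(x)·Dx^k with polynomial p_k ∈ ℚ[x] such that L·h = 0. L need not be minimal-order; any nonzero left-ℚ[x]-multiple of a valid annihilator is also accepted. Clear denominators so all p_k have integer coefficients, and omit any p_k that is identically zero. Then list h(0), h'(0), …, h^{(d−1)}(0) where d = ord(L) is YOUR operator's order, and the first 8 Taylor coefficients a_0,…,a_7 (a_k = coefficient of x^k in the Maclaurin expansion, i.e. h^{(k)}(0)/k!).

f: a_k = -2, 0, 1, 0, -1/12, 0, 1/360, 0, …
Substitute x→r, Dx→(1/r')Dx; clear ⇒ L₀.
Integrate: L := L₀·Dx.
L = 4·Dx + (4 + 24·x + 48·x^2 + 32·x^3)·Dx^2 + (1 + 8·x + 24·x^2 + 32·x^3 + 16·x^4)·Dx^3  (order 3).
h: a_k = 0, -2, 0, 4/3, -4, 28/3, -176/9, 12008/315, …
ICs: h(0) = 0, h′(0) = -2, h′′(0) = 0.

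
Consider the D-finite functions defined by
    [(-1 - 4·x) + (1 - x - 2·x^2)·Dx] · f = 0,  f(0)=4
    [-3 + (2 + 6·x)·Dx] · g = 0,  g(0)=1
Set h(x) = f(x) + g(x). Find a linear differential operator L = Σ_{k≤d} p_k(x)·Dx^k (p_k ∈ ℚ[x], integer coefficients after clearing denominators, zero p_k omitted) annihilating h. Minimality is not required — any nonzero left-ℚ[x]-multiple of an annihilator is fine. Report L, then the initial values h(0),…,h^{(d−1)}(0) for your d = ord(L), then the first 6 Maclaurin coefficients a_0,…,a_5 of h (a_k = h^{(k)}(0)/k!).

f: a_k = 4, 4, 12, 20, 44, 84, …
g: a_k = 1, 3/2, -9/8, 27/16, -405/128, 1701/256, …
Weyl lclm of L_f,L_g ⇒ L₀ (ord ≤ 2).
L = (-45 - 207·x - 306·x^2 - 360·x^3) + (33 + 174·x + 573·x^2 + 1044·x^3 + 900·x^4)·Dx + (2 - 30·x - 138·x^2 + 38·x^3 + 504·x^4 + 360·x^5)·Dx^2  (order 2).
h: a_k = 5, 11/2, 87/8, 347/16, 5227/128, 23205/256, …
ICs: h(0) = 5, h′(0) = 11/2.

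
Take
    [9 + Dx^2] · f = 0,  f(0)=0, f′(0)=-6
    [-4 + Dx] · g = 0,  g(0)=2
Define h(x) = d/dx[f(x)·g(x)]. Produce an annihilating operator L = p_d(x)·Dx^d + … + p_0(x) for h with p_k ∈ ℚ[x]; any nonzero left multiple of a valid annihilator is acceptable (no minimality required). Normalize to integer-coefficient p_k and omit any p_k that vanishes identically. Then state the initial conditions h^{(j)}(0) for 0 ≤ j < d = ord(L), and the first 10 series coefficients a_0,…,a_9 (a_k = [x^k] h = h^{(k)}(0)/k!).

L = 25 - 8·Dx + Dx^2  (order 2).
h: a_k = -12, -96, -234, -224, 79/2, 1716/5, 25481/60, 4216/15, 102453/1120, -61541/3780, …
ICs: h(0) = -12, h′(0) = -96.

f: a_k = 0, -6, 0, 9, 0, -81/20, 0, 243/280, 0, -243/2240, …
g: a_k = 2, 8, 16, 64/3, 64/3, 256/15, 512/45, 2048/315, 1024/315, 4096/2835, …
L₀ := L_f ⊗_s L_g (sym. prod.), ord ≤ 2.
h₀' ⇒ L via d/dx closure of L₀.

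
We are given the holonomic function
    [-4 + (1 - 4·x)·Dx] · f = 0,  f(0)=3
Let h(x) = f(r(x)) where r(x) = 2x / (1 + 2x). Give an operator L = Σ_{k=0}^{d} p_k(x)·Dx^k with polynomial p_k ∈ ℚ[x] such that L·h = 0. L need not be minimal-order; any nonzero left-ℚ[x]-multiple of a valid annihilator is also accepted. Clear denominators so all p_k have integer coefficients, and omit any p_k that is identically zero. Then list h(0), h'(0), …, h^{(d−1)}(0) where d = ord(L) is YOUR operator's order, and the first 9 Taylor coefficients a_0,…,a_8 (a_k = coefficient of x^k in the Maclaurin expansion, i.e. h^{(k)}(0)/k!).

f: a_k = 3, 12, 48, 192, 768, 3072, 12288, 49152, 196608, …
f∘r: x↦r, Dx↦Dx/r' in L_f ⇒ L₀.
L = 8 + (-1 + 4·x + 12·x^2)·Dx  (order 1).
h: a_k = 3, 24, 144, 864, 5184, 31104, 186624, 1119744, 6718464, …
ICs: h(0) = 3.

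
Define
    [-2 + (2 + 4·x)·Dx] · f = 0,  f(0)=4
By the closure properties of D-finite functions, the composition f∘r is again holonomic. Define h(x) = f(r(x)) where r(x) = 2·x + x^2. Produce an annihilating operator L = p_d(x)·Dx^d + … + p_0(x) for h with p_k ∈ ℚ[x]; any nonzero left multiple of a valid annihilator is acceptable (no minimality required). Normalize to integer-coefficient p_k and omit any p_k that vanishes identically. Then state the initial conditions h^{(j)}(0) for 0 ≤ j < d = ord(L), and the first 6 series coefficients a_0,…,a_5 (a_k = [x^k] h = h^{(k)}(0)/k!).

L = (-2 - 2·x) + (1 + 4·x + 2·x^2)·Dx  (order 1).
h: a_k = 4, 8, -4, 8, -18, 44, …
ICs: h(0) = 4.

f: a_k = 4, 4, -2, 2, -5/2, 7/2, …
Substitute x→r, Dx→(1/r')Dx; clear ⇒ L₀.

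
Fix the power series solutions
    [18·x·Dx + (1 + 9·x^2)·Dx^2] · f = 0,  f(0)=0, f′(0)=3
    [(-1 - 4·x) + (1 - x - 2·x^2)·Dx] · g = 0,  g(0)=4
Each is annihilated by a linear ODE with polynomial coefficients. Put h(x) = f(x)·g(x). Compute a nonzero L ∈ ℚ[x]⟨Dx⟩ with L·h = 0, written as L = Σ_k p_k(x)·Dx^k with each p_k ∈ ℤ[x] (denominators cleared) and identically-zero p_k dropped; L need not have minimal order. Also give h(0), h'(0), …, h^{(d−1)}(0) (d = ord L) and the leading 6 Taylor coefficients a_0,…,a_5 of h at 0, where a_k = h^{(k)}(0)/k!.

L = (4 + 18·x + 108·x^2) + (2 - 10·x + 36·x^2 + 108·x^3)·Dx + (-1 + x - 7·x^2 + 9·x^3 + 18·x^4)·Dx^2  (order 2).
h: a_k = 0, 12, 12, 0, 24, 1092/5, …
ICs: h(0) = 0, h′(0) = 12.

f: a_k = 0, 3, 0, -9, 0, 243/5, …
g: a_k = 4, 4, 12, 20, 44, 84, …
L₀ := L_f ⊗_s L_g (sym. prod.), ord ≤ 2.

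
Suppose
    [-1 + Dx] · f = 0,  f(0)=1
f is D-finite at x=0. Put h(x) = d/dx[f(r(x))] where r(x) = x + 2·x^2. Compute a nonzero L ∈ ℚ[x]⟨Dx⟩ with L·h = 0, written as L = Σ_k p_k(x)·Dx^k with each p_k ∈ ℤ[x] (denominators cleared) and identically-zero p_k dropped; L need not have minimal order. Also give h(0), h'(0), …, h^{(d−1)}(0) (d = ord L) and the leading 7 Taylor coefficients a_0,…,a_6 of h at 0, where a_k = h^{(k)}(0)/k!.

L = (5 + 8·x + 16·x^2) + (-1 - 4·x)·Dx  (order 1).
h: a_k = 1, 5, 13/2, 73/6, 281/24, 1741/120, 1697/144, …
ICs: h(0) = 1.

f: a_k = 1, 1, 1/2, 1/6, 1/24, 1/120, 1/720, …
f∘r: x↦r, Dx↦Dx/r' in L_f ⇒ L₀.
Derive L from L₀ (diff closure).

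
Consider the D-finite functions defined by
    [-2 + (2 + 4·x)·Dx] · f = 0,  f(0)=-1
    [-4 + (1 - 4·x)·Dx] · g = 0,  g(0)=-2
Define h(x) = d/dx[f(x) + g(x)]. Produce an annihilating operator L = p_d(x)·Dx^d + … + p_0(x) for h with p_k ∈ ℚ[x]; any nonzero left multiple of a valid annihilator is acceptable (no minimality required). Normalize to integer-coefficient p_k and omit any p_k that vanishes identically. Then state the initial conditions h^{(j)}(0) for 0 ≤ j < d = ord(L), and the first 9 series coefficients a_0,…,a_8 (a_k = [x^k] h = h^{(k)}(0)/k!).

f: a_k = -1, -1, 1/2, -1/2, 5/8, -7/8, 21/16, -33/16, 429/128, …
g: a_k = -2, -8, -32, -128, -512, -2048, -8192, -32768, -131072, …
Sum ⇒ L₀ = lclm(L_f,L_g) in ℚ(x)⟨Dx⟩.
h₀' ⇒ L via d/dx closure of L₀.
L = (-40 - 32·x) + (-31 - 136·x - 112·x^2)·Dx + (3 - 2·x - 32·x^2 - 32·x^3)·Dx^2  (order 2).
h: a_k = -9, -63, -771/2, -4091/2, -81955/8, -393153/8, -3670247/16, -16776787/16, -603986211/128, …
ICs: h(0) = -9, h′(0) = -63.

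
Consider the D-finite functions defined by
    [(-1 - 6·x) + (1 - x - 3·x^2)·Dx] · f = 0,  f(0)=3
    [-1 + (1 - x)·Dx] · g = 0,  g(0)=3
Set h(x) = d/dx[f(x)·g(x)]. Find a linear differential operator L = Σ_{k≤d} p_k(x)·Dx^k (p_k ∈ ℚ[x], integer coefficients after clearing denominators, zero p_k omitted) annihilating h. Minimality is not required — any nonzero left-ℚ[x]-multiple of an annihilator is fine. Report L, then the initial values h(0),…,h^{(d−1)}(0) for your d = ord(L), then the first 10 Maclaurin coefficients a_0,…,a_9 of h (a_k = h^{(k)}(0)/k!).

f: a_k = 3, 3, 12, 21, 57, 120, 291, 651, 1524, 3477, …
g: a_k = 3, 3, 3, 3, 3, 3, 3, 3, 3, 3, …
Product ⇒ symmetric product L₀, ord ≤ 1.
Derive L from L₀ (diff closure).
L = (12 + 6·x - 12·x^2 - 96·x^3 + 108·x^4) + (-2 + 21·x^2 - 16·x^3 - 30·x^4 + 27·x^5)·Dx  (order 1).
h: a_k = 18, 108, 351, 1152, 3240, 9126, 24318, 64368, 166293, 426240, …
ICs: h(0) = 18.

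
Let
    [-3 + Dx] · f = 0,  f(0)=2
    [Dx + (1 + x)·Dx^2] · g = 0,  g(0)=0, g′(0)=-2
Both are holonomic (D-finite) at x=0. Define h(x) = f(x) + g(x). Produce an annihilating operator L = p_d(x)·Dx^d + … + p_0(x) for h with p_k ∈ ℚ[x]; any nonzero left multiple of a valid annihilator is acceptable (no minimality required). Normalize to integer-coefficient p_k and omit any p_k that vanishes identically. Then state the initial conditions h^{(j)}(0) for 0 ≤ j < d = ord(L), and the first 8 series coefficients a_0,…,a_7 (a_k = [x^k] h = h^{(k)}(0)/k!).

f: a_k = 2, 6, 9, 9, 27/4, 81/20, 81/40, 243/280, …
g: a_k = 0, -2, 1, -2/3, 1/2, -2/5, 1/3, -2/7, …
Weyl lclm of L_f,L_g ⇒ L₀ (ord ≤ 3).
L = (-15 - 9·x)·Dx + (-7 - 18·x - 9·x^2)·Dx^2 + (4 + 7·x + 3·x^2)·Dx^3  (order 3).
h: a_k = 2, 4, 10, 25/3, 29/4, 73/20, 283/120, 163/280, …
ICs: h(0) = 2, h′(0) = 4, h′′(0) = 20.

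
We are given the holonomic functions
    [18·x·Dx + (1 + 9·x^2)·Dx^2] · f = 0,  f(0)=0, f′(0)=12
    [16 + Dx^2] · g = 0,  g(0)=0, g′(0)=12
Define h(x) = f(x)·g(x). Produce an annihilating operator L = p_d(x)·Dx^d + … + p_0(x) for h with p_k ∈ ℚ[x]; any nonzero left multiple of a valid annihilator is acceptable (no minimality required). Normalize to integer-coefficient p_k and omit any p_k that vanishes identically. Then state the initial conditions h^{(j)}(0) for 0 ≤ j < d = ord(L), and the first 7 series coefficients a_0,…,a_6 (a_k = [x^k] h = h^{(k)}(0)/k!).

f: a_k = 0, 12, 0, -36, 0, 972/5, 0, …
g: a_k = 0, 12, 0, -32, 0, 128/5, 0, …
L₀ := L_f ⊗_s L_g (sym. prod.), ord ≤ 4.
L = (20800 + 494784·x^2 + 2923776·x^4 + 11943936·x^6 + 26873856·x^8) + (19584·x + 342144·x^3 + 2239488·x^5 + 6718464·x^7)·Dx + (1700 + 42732·x^2 + 318816·x^4 + 1492992·x^6 + 3359232·x^8)·Dx^2 + (1224·x + 21384·x^3 + 139968·x^5 + 419904·x^7)·Dx^3 + (25 + 738·x^2 + 8505·x^4 + 46656·x^6 + 104976·x^8)·Dx^4  (order 4).
h: a_k = 0, 0, 144, 0, -816, 0, 3792, …
ICs: h(0) = 0, h′(0) = 0, h′′(0) = 288, h′′′(0) = 0.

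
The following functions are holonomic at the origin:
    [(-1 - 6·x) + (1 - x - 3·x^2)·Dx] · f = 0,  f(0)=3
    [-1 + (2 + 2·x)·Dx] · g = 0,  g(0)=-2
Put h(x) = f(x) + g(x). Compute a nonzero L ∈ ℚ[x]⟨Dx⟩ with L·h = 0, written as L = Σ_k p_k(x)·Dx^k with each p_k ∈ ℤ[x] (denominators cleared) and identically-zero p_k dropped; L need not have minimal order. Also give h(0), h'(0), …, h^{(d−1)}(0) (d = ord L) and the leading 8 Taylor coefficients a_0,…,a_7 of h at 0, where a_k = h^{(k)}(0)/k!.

f: a_k = 3, 3, 12, 21, 57, 120, 291, 651, …
g: a_k = -2, -1, 1/4, -1/8, 5/64, -7/128, 21/512, -33/1024, …
Weyl lclm of L_f,L_g ⇒ L₀ (ord ≤ 2).
L = (-17 - 57·x - 135·x^2 - 90·x^3) + (33 + 134·x + 387·x^2 + 510·x^3 + 225·x^4)·Dx + (-2 - 30·x - 22·x^2 + 126·x^3 + 210·x^4 + 90·x^5)·Dx^2  (order 2).
h: a_k = 1, 2, 49/4, 167/8, 3653/64, 15353/128, 149013/512, 666591/1024, …
ICs: h(0) = 1, h′(0) = 2.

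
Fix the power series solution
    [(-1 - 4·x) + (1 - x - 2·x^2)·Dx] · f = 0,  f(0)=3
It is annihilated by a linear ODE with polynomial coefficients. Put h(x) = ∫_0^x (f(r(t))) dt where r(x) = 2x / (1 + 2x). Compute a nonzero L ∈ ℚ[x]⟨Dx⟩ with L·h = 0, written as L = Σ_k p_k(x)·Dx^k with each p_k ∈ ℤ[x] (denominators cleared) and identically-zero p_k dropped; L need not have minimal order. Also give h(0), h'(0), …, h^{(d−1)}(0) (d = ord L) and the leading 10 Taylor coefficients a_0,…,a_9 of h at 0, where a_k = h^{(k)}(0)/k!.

L = (2 + 20·x)·Dx + (-1 - 4·x + 4·x^2 + 16·x^3)·Dx^2  (order 2).
h: a_k = 0, 3, 3, 8, 0, 192/5, -64, 2304/7, -960, 11264/3, …
ICs: h(0) = 0, h′(0) = 3.

f: a_k = 3, 3, 9, 15, 33, 63, 129, 255, 513, 1023, …
f∘r: x↦r, Dx↦Dx/r' in L_f ⇒ L₀.
h=∫h₀ ⇒ L = L₀·Dx.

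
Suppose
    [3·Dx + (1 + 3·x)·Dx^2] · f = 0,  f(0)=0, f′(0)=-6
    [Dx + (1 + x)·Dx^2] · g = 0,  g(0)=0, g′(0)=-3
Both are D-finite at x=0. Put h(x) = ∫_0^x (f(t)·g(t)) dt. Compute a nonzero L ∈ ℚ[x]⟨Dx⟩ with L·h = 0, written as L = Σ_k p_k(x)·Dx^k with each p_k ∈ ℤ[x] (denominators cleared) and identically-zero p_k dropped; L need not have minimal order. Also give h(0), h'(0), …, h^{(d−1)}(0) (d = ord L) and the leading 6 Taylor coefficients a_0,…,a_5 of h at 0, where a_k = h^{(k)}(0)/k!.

L = (30 + 72·x + 54·x^2)·Dx^2 + (76 + 354·x + 540·x^2 + 270·x^3)·Dx^3 + (29 + 200·x + 486·x^2 + 504·x^3 + 189·x^4)·Dx^4 + (2 + 19·x + 68·x^2 + 114·x^3 + 90·x^4 + 27·x^5)·Dx^5  (order 5).
h: a_k = 0, 0, 0, 6, -9, 147/10, …
ICs: h(0) = 0, h′(0) = 0, h′′(0) = 0, h′′′(0) = 36, h′′′′(0) = -216.

f: a_k = 0, -6, 9, -18, 81/2, -486/5, …
g: a_k = 0, -3, 3/2, -1, 3/4, -3/5, …
f·g: L₀ = L_f ⊗_s L_g, ord ≤ 2·2.
h=∫₀ˣh₀: take L = L₀·Dx.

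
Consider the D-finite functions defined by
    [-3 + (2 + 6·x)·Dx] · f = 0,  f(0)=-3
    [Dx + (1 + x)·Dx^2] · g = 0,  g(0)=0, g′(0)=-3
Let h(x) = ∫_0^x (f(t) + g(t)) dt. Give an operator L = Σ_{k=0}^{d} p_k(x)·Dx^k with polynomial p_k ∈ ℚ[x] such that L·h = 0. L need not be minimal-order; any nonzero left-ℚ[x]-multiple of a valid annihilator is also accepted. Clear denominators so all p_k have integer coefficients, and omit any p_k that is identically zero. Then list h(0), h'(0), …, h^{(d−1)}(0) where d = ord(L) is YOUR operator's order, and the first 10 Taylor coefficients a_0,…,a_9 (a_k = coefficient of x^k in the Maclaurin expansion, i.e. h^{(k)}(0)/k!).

f: a_k = -3, -9/2, 27/8, -81/16, 1215/128, -5103/256, 45927/1024, -216513/2048, 8444007/32768, -42220035/65536, …
g: a_k = 0, -3, 3/2, -1, 3/4, -3/5, 1/2, -3/7, 3/8, -1/3, …
Weyl lclm of L_f,L_g ⇒ L₀ (ord ≤ 3).
h=∫₀ˣh₀: take L = L₀·Dx.
L = (-15 + 9·x)·Dx^2 + (-19 - 6·x + 45·x^2)·Dx^3 + (-2 - 2·x + 18·x^2 + 18·x^3)·Dx^4  (order 4).
h: a_k = 0, -3, -15/4, 13/8, -97/64, 1311/640, -8761/2560, 46439/7168, -1521735/114688, 2818765/98304, …
ICs: h(0) = 0, h′(0) = -3, h′′(0) = -15/2, h′′′(0) = 39/4.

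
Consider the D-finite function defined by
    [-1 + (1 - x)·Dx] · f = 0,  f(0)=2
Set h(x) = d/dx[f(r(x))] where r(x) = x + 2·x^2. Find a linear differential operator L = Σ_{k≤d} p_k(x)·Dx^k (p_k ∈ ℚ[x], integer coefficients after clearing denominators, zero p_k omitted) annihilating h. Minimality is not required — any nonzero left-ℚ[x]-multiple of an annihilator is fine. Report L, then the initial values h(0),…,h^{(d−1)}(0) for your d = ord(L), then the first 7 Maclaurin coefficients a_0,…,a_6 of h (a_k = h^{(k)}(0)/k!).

f: a_k = 2, 2, 2, 2, 2, 2, 2, …
L₀ from L_f via x↦r, Dx↦r'^{-1}Dx.
h=h₀': d/dx-closure on L₀ ⇒ L.
L = (6 + 12·x + 24·x^2) + (-1 - 3·x + 6·x^2 + 8·x^3)·Dx  (order 1).
h: a_k = 2, 12, 30, 88, 210, 516, 1190, …
ICs: h(0) = 2.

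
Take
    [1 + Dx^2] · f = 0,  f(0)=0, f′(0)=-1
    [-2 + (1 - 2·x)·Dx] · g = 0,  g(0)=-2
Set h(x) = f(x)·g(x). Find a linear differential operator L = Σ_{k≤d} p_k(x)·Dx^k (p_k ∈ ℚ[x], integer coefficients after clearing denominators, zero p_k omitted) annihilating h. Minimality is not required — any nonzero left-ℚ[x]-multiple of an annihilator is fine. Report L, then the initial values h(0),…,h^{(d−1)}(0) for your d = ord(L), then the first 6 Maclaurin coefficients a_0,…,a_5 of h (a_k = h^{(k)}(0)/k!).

f: a_k = 0, -1, 0, 1/6, 0, -1/120, …
g: a_k = -2, -4, -8, -16, -32, -64, …
L₀ := L_f ⊗_s L_g (sym. prod.), ord ≤ 2.
L = (-1 + 2·x) + 4·Dx + (-1 + 2·x)·Dx^2  (order 2).
h: a_k = 0, 2, 4, 23/3, 46/3, 1841/60, …
ICs: h(0) = 0, h′(0) = 2.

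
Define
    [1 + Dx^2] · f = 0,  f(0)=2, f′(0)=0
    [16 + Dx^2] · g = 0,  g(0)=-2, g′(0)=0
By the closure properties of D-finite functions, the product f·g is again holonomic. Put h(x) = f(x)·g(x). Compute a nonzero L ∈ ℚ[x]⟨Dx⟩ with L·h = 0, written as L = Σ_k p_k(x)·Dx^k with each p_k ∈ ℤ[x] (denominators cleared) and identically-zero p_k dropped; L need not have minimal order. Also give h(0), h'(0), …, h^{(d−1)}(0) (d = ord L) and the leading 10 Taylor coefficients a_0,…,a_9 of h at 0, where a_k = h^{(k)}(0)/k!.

f: a_k = 2, 0, -1, 0, 1/12, 0, -1/360, 0, 1/20160, 0, …
g: a_k = -2, 0, 16, 0, -64/3, 0, 512/45, 0, -1024/315, 0, …
Sym-product of L_f,L_g gives L₀ (≤ ord 4).
L = 225 + 34·Dx^2 + Dx^4  (order 4).
h: a_k = -4, 0, 34, 0, -353/6, 0, 8177/180, 0, -198593/10080, 0, …
ICs: h(0) = -4, h′(0) = 0, h′′(0) = 68, h′′′(0) = 0.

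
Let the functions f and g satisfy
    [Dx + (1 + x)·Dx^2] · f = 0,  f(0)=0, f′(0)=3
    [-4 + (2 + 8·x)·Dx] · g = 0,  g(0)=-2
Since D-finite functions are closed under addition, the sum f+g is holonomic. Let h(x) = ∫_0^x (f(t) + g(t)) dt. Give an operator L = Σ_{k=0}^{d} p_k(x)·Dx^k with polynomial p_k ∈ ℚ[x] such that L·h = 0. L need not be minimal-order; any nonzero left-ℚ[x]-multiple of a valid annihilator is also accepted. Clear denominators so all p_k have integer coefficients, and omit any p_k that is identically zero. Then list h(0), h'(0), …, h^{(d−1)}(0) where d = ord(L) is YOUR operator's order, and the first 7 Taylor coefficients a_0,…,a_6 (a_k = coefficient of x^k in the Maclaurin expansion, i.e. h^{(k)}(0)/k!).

L = (-8 + 4·x)·Dx^2 + (-10 - 8·x + 20·x^2)·Dx^3 + (-1 - 3·x + 6·x^2 + 8·x^3)·Dx^4  (order 4).
h: a_k = 0, -2, -1/2, 5/6, -7/4, 77/20, -277/30, …
ICs: h(0) = 0, h′(0) = -2, h′′(0) = -1, h′′′(0) = 5.

f: a_k = 0, 3, -3/2, 1, -3/4, 3/5, -1/2, …
g: a_k = -2, -4, 4, -8, 20, -56, 168, …
L₀ := lclm(L_f,L_g); ord L₀ ≤ 2+1.
h=∫₀ˣh₀: take L = L₀·Dx.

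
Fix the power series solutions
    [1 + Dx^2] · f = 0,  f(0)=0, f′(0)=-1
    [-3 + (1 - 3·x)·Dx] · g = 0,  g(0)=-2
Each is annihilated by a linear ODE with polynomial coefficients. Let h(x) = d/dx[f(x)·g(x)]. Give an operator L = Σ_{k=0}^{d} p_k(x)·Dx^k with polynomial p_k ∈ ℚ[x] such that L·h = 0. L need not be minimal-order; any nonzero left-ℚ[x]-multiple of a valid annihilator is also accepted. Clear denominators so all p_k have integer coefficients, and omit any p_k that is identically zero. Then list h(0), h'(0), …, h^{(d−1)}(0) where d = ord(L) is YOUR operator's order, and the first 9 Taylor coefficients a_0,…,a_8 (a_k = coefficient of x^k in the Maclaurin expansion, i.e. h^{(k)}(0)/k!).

f: a_k = 0, -1, 0, 1/6, 0, -1/120, 0, 1/5040, 0, …
g: a_k = -2, -6, -18, -54, -162, -486, -1458, -4374, -13122, …
f·g: L₀ = L_f ⊗_s L_g, ord ≤ 2·1.
Derive L from L₀ (diff closure).
L = (-17 - 6·x + 9·x^2) + (-6 + 18·x)·Dx + (1 - 6·x + 9·x^2)·Dx^2  (order 2).
h: a_k = 2, 12, 53, 212, 9541/12, 28623/10, 3606497/360, 3606497/105, 2337010057/20160, …
ICs: h(0) = 2, h′(0) = 12.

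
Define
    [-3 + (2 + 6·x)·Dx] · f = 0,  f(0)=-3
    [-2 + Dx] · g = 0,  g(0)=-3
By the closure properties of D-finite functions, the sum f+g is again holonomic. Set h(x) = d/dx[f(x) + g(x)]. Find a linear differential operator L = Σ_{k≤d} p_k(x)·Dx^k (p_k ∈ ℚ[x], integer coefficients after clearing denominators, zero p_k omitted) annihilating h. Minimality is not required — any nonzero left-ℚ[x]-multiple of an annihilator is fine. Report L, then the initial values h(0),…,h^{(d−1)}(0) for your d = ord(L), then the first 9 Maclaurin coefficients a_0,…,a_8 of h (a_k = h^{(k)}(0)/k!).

L = (-78 - 72·x) + (11 - 96·x - 144·x^2)·Dx + (14 + 66·x + 72·x^2)·Dx^2  (order 2).
h: a_k = -21/2, -21/4, -435/16, 959/32, -26539/256, 684809/2560, -22750249/30720, 886555199/430080, -39898195219/6881280, …
ICs: h(0) = -21/2, h′(0) = -21/4.

f: a_k = -3, -9/2, 27/8, -81/16, 1215/128, -5103/256, 45927/1024, -216513/2048, 8444007/32768, …
g: a_k = -3, -6, -6, -4, -2, -4/5, -4/15, -8/105, -2/105, …
Weyl lclm of L_f,L_g ⇒ L₀ (ord ≤ 2).
h₀' ⇒ L via d/dx closure of L₀.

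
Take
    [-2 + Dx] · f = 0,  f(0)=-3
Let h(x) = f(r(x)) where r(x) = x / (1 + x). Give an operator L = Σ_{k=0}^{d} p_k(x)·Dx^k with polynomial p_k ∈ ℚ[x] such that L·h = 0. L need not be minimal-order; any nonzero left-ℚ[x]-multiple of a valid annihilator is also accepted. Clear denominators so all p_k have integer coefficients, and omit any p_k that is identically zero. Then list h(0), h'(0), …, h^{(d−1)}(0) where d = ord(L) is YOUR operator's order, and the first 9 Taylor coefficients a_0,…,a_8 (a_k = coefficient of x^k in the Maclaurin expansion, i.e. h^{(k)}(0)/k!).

L = -2 + (1 + 2·x + x^2)·Dx  (order 1).
h: a_k = -3, -6, 0, 2, -2, 6/5, -4/15, -10/21, 32/35, …
ICs: h(0) = -3.

f: a_k = -3, -6, -6, -4, -2, -4/5, -4/15, -8/105, -2/105, …
L₀ from L_f via x↦r, Dx↦r'^{-1}Dx.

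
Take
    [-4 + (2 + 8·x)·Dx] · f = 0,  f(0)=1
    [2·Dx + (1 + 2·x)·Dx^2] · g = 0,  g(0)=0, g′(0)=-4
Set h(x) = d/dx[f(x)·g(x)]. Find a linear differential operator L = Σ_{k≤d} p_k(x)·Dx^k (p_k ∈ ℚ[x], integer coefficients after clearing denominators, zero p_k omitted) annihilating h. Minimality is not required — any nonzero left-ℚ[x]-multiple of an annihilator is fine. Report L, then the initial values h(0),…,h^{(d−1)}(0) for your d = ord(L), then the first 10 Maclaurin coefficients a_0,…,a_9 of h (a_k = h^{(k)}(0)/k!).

f: a_k = 1, 2, -2, 4, -10, 28, -84, 264, -858, 2860, …
g: a_k = 0, -4, 4, -16/3, 8, -64/5, 64/3, -256/7, 64, -1024/9, …
f·g: L₀ = L_f ⊗_s L_g, ord ≤ 1·2.
h=h₀': d/dx-closure on L₀ ⇒ L.
L = (2 + 16·x + 8·x^2) + (7 + 54·x + 120·x^2 + 64·x^3)·Dx + (1 + 11·x + 42·x^2 + 64·x^3 + 32·x^4)·Dx^2  (order 2).
h: a_k = -4, -8, 32, -320/3, 1048/3, -5808/5, 19776/5, -482816/35, 344024/7, -11227088/63, …
ICs: h(0) = -4, h′(0) = -8.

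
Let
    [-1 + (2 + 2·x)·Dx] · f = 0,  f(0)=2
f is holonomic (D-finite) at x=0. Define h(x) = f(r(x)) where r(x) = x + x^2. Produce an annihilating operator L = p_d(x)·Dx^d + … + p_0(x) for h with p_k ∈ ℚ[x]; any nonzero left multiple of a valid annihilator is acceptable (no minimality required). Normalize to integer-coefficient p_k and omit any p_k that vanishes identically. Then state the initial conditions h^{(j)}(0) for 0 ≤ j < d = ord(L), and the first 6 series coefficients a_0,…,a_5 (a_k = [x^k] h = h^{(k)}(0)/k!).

f: a_k = 2, 1, -1/4, 1/8, -5/64, 7/128, …
h₀=f(r): pull back L_f along r ⇒ L₀.
L = (-1 - 2·x) + (2 + 2·x + 2·x^2)·Dx  (order 1).
h: a_k = 2, 1, 3/4, -3/8, 3/64, 15/128, …
ICs: h(0) = 2.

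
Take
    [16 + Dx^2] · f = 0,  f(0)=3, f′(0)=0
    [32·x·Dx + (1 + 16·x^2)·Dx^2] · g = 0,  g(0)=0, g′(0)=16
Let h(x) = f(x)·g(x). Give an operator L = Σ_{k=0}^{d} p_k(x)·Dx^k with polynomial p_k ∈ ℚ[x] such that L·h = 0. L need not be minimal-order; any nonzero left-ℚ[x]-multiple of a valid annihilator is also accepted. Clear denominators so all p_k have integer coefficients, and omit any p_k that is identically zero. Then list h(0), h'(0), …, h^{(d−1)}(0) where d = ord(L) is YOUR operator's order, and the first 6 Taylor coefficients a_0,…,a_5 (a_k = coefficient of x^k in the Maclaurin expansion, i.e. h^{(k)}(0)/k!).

f: a_k = 3, 0, -24, 0, 32, 0, …
g: a_k = 0, 16, 0, -256/3, 0, 4096/5, …
Product ⇒ symmetric product L₀, ord ≤ 4.
L = (1280 + 53248·x^2 + 360448·x^4 + 2097152·x^6 + 8388608·x^8) + (1536·x + 40960·x^3 + 393216·x^5 + 2097152·x^7)·Dx + (96 + 4096·x^2 + 36864·x^4 + 262144·x^6 + 1048576·x^8)·Dx^2 + (96·x + 2560·x^3 + 24576·x^5 + 131072·x^7)·Dx^3 + (1 + 48·x^2 + 896·x^4 + 8192·x^6 + 32768·x^8)·Dx^4  (order 4).
h: a_k = 0, 48, 0, -640, 0, 25088/5, …
ICs: h(0) = 0, h′(0) = 48, h′′(0) = 0, h′′′(0) = -3840.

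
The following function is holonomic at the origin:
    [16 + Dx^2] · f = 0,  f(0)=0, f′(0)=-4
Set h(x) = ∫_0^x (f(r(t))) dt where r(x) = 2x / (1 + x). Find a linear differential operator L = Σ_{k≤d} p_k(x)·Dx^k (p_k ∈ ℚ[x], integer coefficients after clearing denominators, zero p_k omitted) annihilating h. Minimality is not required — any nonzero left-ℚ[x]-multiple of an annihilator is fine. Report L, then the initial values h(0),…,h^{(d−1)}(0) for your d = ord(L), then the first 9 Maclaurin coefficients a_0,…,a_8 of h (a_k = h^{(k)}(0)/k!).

L = 64·Dx + (2 + 6·x + 6·x^2 + 2·x^3)·Dx^2 + (1 + 4·x + 6·x^2 + 4·x^3 + x^4)·Dx^3  (order 3).
h: a_k = 0, 0, -4, 8/3, 58/3, -248/5, 1732/45, 520/7, -94811/315, …
ICs: h(0) = 0, h′(0) = 0, h′′(0) = -8.

f: a_k = 0, -4, 0, 32/3, 0, -128/15, 0, 1024/315, 0, …
L₀ from L_f via x↦r, Dx↦r'^{-1}Dx.
h=∫₀ˣh₀: take L = L₀·Dx.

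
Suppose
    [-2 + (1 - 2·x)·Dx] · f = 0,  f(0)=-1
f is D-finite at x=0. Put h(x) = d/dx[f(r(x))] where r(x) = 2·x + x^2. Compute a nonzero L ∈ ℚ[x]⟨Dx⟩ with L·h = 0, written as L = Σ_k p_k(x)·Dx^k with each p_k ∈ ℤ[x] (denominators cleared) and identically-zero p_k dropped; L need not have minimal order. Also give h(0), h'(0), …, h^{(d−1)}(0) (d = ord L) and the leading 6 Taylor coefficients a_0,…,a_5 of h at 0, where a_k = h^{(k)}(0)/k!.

f: a_k = -1, -2, -4, -8, -16, -32, …
L₀ from L_f via x↦r, Dx↦r'^{-1}Dx.
h=h₀': d/dx-closure on L₀ ⇒ L.
L = (9 + 12·x + 6·x^2) + (-1 + 3·x + 6·x^2 + 2·x^3)·Dx  (order 1).
h: a_k = -4, -36, -240, -1424, -7920, -42288, …
ICs: h(0) = -4.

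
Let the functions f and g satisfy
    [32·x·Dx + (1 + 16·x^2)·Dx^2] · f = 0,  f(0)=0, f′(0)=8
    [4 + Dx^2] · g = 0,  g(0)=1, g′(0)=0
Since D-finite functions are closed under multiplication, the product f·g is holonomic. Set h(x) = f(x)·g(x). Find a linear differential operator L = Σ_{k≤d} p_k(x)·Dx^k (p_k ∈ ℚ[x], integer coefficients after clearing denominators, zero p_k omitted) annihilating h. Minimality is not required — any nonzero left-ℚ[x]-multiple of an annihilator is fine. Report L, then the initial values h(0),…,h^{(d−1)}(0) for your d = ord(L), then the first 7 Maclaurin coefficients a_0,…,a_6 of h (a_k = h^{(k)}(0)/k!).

L = (1360 + 60416·x^2 + 106496·x^4 + 262144·x^6 + 1048576·x^8) + (2304·x + 45056·x^3 + 196608·x^5 + 1048576·x^7)·Dx + (360 + 15872·x^2 + 36864·x^4 + 131072·x^6 + 524288·x^8)·Dx^2 + (576·x + 11264·x^3 + 49152·x^5 + 262144·x^7)·Dx^3 + (5 + 192·x^2 + 2560·x^4 + 16384·x^6 + 65536·x^8)·Dx^4  (order 4).
h: a_k = 0, 8, 0, -176/3, 0, 7504/15, 0, …
ICs: h(0) = 0, h′(0) = 8, h′′(0) = 0, h′′′(0) = -352.

f: a_k = 0, 8, 0, -128/3, 0, 2048/5, 0, …
g: a_k = 1, 0, -2, 0, 2/3, 0, -4/45, …
h₀=f·g: eliminate ⇒ L₀, order ≤ 2·2.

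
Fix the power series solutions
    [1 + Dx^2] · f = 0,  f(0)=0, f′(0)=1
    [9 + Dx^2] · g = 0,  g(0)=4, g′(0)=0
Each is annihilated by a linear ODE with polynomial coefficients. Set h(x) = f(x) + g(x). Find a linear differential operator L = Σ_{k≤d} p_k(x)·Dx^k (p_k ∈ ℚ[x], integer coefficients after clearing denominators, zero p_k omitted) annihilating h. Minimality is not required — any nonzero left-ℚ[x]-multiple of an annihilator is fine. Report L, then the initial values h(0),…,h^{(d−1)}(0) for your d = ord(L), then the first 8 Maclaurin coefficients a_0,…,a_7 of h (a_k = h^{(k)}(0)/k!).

f: a_k = 0, 1, 0, -1/6, 0, 1/120, 0, -1/5040, …
g: a_k = 4, 0, -18, 0, 27/2, 0, -81/20, 0, …
L₀ := lclm(L_f,L_g); ord L₀ ≤ 2+2.
L = 9 + 10·Dx^2 + Dx^4  (order 4).
h: a_k = 4, 1, -18, -1/6, 27/2, 1/120, -81/20, -1/5040, …
ICs: h(0) = 4, h′(0) = 1, h′′(0) = -36, h′′′(0) = -1.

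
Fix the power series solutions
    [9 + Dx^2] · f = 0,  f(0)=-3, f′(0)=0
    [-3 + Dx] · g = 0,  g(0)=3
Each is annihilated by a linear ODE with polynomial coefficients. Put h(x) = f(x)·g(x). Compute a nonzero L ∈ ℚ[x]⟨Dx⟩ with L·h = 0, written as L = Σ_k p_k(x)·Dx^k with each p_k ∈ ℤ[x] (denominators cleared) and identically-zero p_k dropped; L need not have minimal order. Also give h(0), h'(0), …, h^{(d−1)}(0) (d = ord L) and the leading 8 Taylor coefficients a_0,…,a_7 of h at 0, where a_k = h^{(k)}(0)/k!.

f: a_k = -3, 0, 27/2, 0, -81/8, 0, 243/80, 0, …
g: a_k = 3, 9, 27/2, 27/2, 81/8, 243/40, 243/80, 729/560, …
Product ⇒ symmetric product L₀, ord ≤ 2.
L = 18 - 6·Dx + Dx^2  (order 2).
h: a_k = -9, -27, 0, 81, 243/2, 729/10, 0, -2187/70, …
ICs: h(0) = -9, h′(0) = -27.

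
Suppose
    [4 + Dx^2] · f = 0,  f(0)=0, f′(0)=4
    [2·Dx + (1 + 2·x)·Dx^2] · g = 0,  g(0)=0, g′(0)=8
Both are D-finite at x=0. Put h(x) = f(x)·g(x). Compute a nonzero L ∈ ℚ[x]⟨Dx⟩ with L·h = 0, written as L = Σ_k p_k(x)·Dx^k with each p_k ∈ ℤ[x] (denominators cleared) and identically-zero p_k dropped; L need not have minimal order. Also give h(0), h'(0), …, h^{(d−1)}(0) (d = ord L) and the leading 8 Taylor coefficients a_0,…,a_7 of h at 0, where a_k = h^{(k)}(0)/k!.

f: a_k = 0, 4, 0, -8/3, 0, 8/15, 0, -16/315, …
g: a_k = 0, 8, -8, 32/3, -16, 128/5, -128/3, 512/7, …
Sym-product of L_f,L_g gives L₀ (≤ ord 4).
L = (-48 + 192·x + 1216·x^2 + 2048·x^3 + 1024·x^4) + (32 + 320·x + 768·x^2 + 512·x^3)·Dx + (160·x + 672·x^2 + 1024·x^3 + 512·x^4)·Dx^2 + (8 + 80·x + 192·x^2 + 128·x^3)·Dx^3 + (3 + 28·x + 92·x^2 + 128·x^3 + 64·x^4)·Dx^4  (order 4).
h: a_k = 0, 0, 32, -32, 64/3, -128/3, 704/9, -1984/15, …
ICs: h(0) = 0, h′(0) = 0, h′′(0) = 64, h′′′(0) = -192.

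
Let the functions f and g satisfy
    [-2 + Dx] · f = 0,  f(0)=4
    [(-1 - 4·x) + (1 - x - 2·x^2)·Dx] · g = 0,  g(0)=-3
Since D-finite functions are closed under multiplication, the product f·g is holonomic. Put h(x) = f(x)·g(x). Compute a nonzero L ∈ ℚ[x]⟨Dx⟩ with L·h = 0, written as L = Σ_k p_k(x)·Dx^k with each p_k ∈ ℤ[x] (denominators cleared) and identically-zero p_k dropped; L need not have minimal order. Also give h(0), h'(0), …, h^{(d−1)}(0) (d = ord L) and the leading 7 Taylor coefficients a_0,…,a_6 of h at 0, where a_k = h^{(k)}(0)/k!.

L = (3 + 2·x - 4·x^2) + (-1 + x + 2·x^2)·Dx  (order 1).
h: a_k = -12, -36, -84, -172, -348, -3476/5, -20884/15, …
ICs: h(0) = -12.

f: a_k = 4, 8, 8, 16/3, 8/3, 16/15, 16/45, …
g: a_k = -3, -3, -9, -15, -33, -63, -129, …
Product ⇒ symmetric product L₀, ord ≤ 1.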